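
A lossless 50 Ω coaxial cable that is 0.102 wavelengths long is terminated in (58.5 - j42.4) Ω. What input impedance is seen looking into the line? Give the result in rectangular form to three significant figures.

βl = 2π × 0.102 = 36.7°
tan(βl) = tan(36.7°) = 0.746
Z_in = Z_0·(Z_L + jZ_0·tanβl)/(Z_0 + jZ_L·tanβl)
     = 50·(58.5 − j5.1)/(81.6 + j43.6)

Z_in ≈ 26.6 − j17.3 Ω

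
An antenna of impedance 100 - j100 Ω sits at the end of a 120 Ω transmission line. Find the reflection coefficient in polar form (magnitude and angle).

Γ = (Z_L − Z_0)/(Z_L + Z_0) = (-20 − j100)/(220 − j100)
|Γ| = 102/242 = 0.422

Γ ≈ 0.422 ∠ -76.9°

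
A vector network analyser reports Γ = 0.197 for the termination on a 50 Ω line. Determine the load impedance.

Z_L = Z_0·(1 + Γ)/(1 − Γ) = 50·(1.2)/(0.803)

Z_L ≈ 74.5 Ω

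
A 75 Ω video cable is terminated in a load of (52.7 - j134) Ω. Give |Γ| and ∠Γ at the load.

Γ ≈ 0.734 ∠ -53.1°

Γ = (Z_L − Z_0)/(Z_L + Z_0) = (-22.3 − j134)/(127.7 − j134)
|Γ| = 136/185 = 0.734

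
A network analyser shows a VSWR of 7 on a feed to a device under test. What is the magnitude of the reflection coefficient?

|Γ| = (S − 1)/(S + 1) = (7 − 1)/(7 + 1) = 6/8

|Γ| ≈ 0.75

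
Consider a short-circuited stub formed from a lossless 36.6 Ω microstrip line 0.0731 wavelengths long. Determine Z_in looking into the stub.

βl = 2π × 0.0731 = 26.3°
tan(βl) = 0.495
For a short-circuited stub, Z_in = jZ_0·tan(βl)

Z_in ≈ +j18.1 Ω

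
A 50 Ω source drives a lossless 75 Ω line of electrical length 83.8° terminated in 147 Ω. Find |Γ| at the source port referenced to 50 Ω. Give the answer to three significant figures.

|Γ| ≈ 0.145

tan(βl) = 9.21
Z_in = Z_0·(Z_L + jZ_0·tanβl)/(Z_0 + jZ_L·tanβl) = 38.6 − j6.01 Ω
Γ_s = (Z_in − Z_s)/(Z_in + Z_s) = (-11.4 − j6.01)/(88.6 − j6.01), |Γ_s| = 0.145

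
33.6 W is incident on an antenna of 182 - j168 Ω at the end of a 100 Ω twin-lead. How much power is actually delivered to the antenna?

P_delivered ≈ 22.7 W

|Γ| = |(82 − j168)/(282 − j168)| = 0.57
|Γ|² = 0.324
P_refl = |Γ|²·P_inc = 10.9 W, P_del = (1 − |Γ|²)·P_inc = 22.7 W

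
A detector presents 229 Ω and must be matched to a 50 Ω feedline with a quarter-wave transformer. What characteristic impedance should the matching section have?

Z_qwt = √(Z_0·R_L) = √(50 × 229) = √11450

Z_qwt ≈ 107 Ω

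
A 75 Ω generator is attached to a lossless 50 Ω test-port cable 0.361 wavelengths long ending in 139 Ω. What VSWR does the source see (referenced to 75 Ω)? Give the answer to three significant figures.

VSWR ≈ 3.27

βl = 2π × 0.361 = 130°
tan(βl) = -1.19
Z_in = Z_0·(Z_L + jZ_0·tanβl)/(Z_0 + jZ_L·tanβl) = 28.1 + j33.4 Ω
Γ_s = (Z_in − Z_s)/(Z_in + Z_s) = (-46.9 + j33.4)/(103 + j33.4), |Γ_s| = 0.532
VSWR = (1 + |Γ_s|)/(1 − |Γ_s|)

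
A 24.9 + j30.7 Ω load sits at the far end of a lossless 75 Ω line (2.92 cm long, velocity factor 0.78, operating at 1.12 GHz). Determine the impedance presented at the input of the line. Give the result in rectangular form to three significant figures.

λ = v/f = 0.78·c / 1.12 GHz = 0.209 m
βl = 2π·l/λ = 2π × 0.14 = 50.3°
tan(βl) = tan(50.3°) = 1.21
Z_in = Z_0·(Z_L + jZ_0·tanβl)/(Z_0 + jZ_L·tanβl)
     = 75·(24.9 + j121)/(38 + j30)

Z_in ≈ 146 + j123 Ω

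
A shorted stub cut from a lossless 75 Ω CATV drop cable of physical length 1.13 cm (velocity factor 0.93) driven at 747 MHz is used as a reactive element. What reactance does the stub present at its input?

X_in ≈ 14.4 Ω (inductive)

λ = v/f = 0.93·c / 747 MHz = 0.373 m
βl = 2π·l/λ = 2π × 0.0303 = 10.9°
tan(βl) = 0.192
For a shorted stub, Z_in = jZ_0·tan(βl)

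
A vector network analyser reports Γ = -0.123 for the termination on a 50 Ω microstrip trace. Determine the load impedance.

Z_L = Z_0·(1 + Γ)/(1 − Γ) = 50·(0.877)/(1.12)

Z_L ≈ 39 Ω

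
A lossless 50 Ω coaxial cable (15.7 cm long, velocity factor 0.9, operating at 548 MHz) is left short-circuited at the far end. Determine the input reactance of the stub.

λ = v/f = 0.9·c / 548 MHz = 0.493 m
βl = 2π·l/λ = 2π × 0.319 = 115°
tan(βl) = -2.17
For a short-circuited stub, Z_in = jZ_0·tan(βl)

X_in ≈ -109 Ω (capacitive)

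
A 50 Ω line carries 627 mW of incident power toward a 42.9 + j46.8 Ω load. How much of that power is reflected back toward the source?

|Γ| = |(-7.1 + j46.8)/(92.9 + j46.8)| = 0.455
|Γ|² = 0.207
P_refl = |Γ|²·P_inc = 130 mW, P_del = (1 − |Γ|²)·P_inc = 497 mW

P_reflected ≈ 130 mW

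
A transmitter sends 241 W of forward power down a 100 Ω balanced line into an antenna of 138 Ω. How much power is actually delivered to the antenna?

Γ = (138 − 100)/(138 + 100) = 0.16
|Γ|² = 0.0255
P_refl = |Γ|²·P_inc = 6.14 W, P_del = (1 − |Γ|²)·P_inc = 235 W

P_delivered ≈ 235 W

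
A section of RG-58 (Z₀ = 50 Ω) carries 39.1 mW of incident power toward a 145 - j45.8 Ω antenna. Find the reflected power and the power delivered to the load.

|Γ| = |(95 − j45.8)/(195 − j45.8)| = 0.527
|Γ|² = 0.277
P_refl = |Γ|²·P_inc = 10.8 mW, P_del = (1 − |Γ|²)·P_inc = 28.3 mW

P_reflected ≈ 10.8 mW; P_delivered ≈ 28.3 mW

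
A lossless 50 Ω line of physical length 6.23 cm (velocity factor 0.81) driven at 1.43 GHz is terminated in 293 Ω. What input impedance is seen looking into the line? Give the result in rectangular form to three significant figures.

Z_in ≈ 15.1 + j42.7 Ω

λ = v/f = 0.81·c / 1.43 GHz = 0.17 m
βl = 2π·l/λ = 2π × 0.367 = 132°
tan(βl) = tan(132°) = -1.11
Z_in = Z_0·(Z_L + jZ_0·tanβl)/(Z_0 + jZ_L·tanβl)
     = 50·(293 − j55.6)/(50 − j326)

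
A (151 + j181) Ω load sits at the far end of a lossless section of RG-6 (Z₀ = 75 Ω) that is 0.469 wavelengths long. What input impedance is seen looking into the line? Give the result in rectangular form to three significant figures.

Z_in ≈ 67.1 + j131 Ω

βl = 2π × 0.469 = 169°
tan(βl) = tan(169°) = -0.197
Z_in = Z_0·(Z_L + jZ_0·tanβl)/(Z_0 + jZ_L·tanβl)
     = 75·(151 + j166)/(111 − j29.8)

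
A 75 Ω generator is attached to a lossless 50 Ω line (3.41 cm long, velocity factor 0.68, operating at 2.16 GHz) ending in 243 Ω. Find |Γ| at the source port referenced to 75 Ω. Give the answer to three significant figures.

|Γ| ≈ 0.699

λ = v/f = 0.68·c / 2.16 GHz = 0.0944 m
βl = 2π·l/λ = 2π × 0.361 = 130°
tan(βl) = -1.19
Z_in = Z_0·(Z_L + jZ_0·tanβl)/(Z_0 + jZ_L·tanβl) = 17 + j39 Ω
Γ_s = (Z_in − Z_s)/(Z_in + Z_s) = (-58 + j39)/(92 + j39), |Γ_s| = 0.699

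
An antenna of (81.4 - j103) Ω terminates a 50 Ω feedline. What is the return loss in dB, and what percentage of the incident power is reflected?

Γ = (31.4 − j103)/(131.4 − j103), |Γ| = 0.645
RL = −20·log₁₀(0.645) = 3.81 dB
P_refl/P_inc = |Γ|² = 0.416

RL ≈ 3.81 dB; 41.6% of incident power reflected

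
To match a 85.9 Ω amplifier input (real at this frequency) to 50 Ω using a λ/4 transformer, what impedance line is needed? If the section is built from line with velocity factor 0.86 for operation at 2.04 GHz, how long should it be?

Z_qwt = √(Z_0·R_L) = √(50 × 85.9) = √4295
λ = 0.86·c/f = 0.126 m, so l = λ/4 = 0.0316 m

Z_qwt ≈ 65.5 Ω; length ≈ 3.16 cm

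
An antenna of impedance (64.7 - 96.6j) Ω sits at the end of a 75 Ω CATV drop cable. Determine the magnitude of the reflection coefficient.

|Γ| ≈ 0.572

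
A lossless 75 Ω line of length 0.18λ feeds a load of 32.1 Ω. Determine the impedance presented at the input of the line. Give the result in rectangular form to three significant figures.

βl = 2π × 0.18 = 64.8°
tan(βl) = tan(64.8°) = 2.13
Z_in = Z_0·(Z_L + jZ_0·tanβl)/(Z_0 + jZ_L·tanβl)
     = 75·(32.1 + j159)/(75 + j68.2)

Z_in ≈ 96.9 + j71.2 Ω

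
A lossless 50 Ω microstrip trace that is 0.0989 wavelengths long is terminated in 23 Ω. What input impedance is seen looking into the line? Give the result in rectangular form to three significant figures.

βl = 2π × 0.0989 = 35.6°
tan(βl) = tan(35.6°) = 0.716
Z_in = Z_0·(Z_L + jZ_0·tanβl)/(Z_0 + jZ_L·tanβl)
     = 50·(23 + j35.8)/(50 + j16.5)

Z_in ≈ 31.4 + j25.5 Ω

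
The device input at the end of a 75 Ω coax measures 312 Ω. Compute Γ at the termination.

Γ = 0.612

Γ = (Z_L − Z_0)/(Z_L + Z_0) = (312 − 75)/(312 + 75) = 237/387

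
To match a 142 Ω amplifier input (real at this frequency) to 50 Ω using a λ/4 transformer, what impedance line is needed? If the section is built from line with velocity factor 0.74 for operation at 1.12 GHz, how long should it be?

Z_qwt ≈ 84.3 Ω; length ≈ 4.96 cm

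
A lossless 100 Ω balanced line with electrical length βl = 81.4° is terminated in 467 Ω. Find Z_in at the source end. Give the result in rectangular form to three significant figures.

tan(βl) = tan(81.4°) = 6.61
Z_in = Z_0·(Z_L + jZ_0·tanβl)/(Z_0 + jZ_L·tanβl)
     = 100·(467 + j661)/(100 + j3090)

Z_in ≈ 21.9 − j14.4 Ω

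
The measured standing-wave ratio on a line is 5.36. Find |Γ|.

|Γ| = (S − 1)/(S + 1) = (5.36 − 1)/(5.36 + 1) = 4.36/6.36

|Γ| ≈ 0.686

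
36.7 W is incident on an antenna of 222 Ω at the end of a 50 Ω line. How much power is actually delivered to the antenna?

Γ = (222 − 50)/(222 + 50) = 0.632
|Γ|² = 0.4
P_refl = |Γ|²·P_inc = 14.7 W, P_del = (1 − |Γ|²)·P_inc = 22 W

P_delivered ≈ 22 W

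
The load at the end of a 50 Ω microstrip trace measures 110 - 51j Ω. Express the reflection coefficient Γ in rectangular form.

Γ ≈ 0.433 − j0.181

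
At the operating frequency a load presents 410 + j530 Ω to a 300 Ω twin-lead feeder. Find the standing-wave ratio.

VSWR ≈ 4.14

Γ = (Z_L − Z_0)/(Z_L + Z_0) = (110 + j530)/(710 + j530)
|Γ| = 541/886 = 0.611
VSWR = (1 + |Γ|)/(1 − |Γ|) = 1.61/0.389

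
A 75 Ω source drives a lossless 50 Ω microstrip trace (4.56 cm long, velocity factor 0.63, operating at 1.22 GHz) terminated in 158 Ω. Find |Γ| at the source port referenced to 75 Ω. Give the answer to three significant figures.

λ = v/f = 0.63·c / 1.22 GHz = 0.155 m
βl = 2π·l/λ = 2π × 0.294 = 106°
tan(βl) = -3.5
Z_in = Z_0·(Z_L + jZ_0·tanβl)/(Z_0 + jZ_L·tanβl) = 17 + j12.8 Ω
Γ_s = (Z_in − Z_s)/(Z_in + Z_s) = (-58 + j12.8)/(92 + j12.8), |Γ_s| = 0.64

|Γ| ≈ 0.64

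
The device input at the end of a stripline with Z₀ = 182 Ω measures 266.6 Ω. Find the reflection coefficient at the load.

Γ = (Z_L − Z_0)/(Z_L + Z_0) = (266.6 − 182)/(266.6 + 182) = 84.6/448.6

Γ = 0.189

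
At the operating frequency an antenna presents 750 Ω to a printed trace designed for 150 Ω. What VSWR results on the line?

For a purely resistive load, VSWR = R_L/Z_0 or Z_0/R_L (whichever > 1) = 750/150

VSWR ≈ 5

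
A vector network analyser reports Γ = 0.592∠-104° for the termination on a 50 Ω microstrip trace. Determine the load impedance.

Z_L ≈ 19.8 − j35.1 Ω

Z_L = Z_0·(1 + Γ)/(1 − Γ) = 50·(0.857 − j0.574)/(1.14 + j0.574)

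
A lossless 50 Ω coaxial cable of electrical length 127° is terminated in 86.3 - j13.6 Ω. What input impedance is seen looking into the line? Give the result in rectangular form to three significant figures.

tan(βl) = tan(127°) = -1.33
Z_in = Z_0·(Z_L + jZ_0·tanβl)/(Z_0 + jZ_L·tanβl)
     = 50·(86.3 − j80)/(32 − j115)

Z_in ≈ 42.1 + j25.9 Ω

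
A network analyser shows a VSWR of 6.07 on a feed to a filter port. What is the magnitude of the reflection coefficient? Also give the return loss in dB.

|Γ| ≈ 0.717; return loss ≈ 2.89 dB

|Γ| = (S − 1)/(S + 1) = (6.07 − 1)/(6.07 + 1) = 5.07/7.07
RL = −20·log₁₀|Γ| = −20·log₁₀(0.717)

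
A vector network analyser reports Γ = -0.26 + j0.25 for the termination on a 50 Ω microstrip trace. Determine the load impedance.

Z_L = Z_0·(1 + Γ)/(1 − Γ) = 50·(0.74 + j0.25)/(1.26 − j0.25)

Z_L ≈ 26.4 + j15.2 Ω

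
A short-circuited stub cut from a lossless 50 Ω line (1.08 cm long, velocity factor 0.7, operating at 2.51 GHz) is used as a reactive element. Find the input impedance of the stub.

λ = v/f = 0.7·c / 2.51 GHz = 0.0837 m
βl = 2π·l/λ = 2π × 0.129 = 46.5°
tan(βl) = 1.05
For a short-circuited stub, Z_in = jZ_0·tan(βl)

Z_in ≈ +j52.6 Ω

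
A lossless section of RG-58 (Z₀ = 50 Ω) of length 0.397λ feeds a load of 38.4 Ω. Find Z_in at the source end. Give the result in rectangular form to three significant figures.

βl = 2π × 0.397 = 143°
tan(βl) = tan(143°) = -0.756
Z_in = Z_0·(Z_L + jZ_0·tanβl)/(Z_0 + jZ_L·tanβl)
     = 50·(38.4 − j37.8)/(50 − j29)

Z_in ≈ 45.1 − j11.6 Ω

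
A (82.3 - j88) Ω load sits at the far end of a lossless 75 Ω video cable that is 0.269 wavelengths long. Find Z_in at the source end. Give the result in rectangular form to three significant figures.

βl = 2π × 0.269 = 96.8°
tan(βl) = tan(96.8°) = -8.34
Z_in = Z_0·(Z_L + jZ_0·tanβl)/(Z_0 + jZ_L·tanβl)
     = 75·(82.3 − j713)/(-659 − j686)

Z_in ≈ 36.1 + j43.6 Ω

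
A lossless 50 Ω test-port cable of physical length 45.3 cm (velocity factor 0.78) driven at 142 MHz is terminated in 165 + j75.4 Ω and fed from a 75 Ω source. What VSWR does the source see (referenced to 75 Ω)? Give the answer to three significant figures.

λ = v/f = 0.78·c / 142 MHz = 1.65 m
βl = 2π·l/λ = 2π × 0.275 = 99°
tan(βl) = -6.34
Z_in = Z_0·(Z_L + jZ_0·tanβl)/(Z_0 + jZ_L·tanβl) = 12.4 + j1.64 Ω
Γ_s = (Z_in − Z_s)/(Z_in + Z_s) = (-62.6 + j1.64)/(87.4 + j1.64), |Γ_s| = 0.717
VSWR = (1 + |Γ_s|)/(1 − |Γ_s|)

VSWR ≈ 6.06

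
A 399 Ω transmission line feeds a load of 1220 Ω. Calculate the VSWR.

VSWR ≈ 3.06

Γ = (1220 − 399)/(1220 + 399) = 0.507
VSWR = (1 + 0.507)/(1 − 0.507)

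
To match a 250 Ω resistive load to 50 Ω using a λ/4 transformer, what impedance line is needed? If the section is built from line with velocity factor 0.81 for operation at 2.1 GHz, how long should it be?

Z_qwt = √(Z_0·R_L) = √(50 × 250) = √12500
λ = 0.81·c/f = 0.116 m, so l = λ/4 = 0.0289 m

Z_qwt ≈ 112 Ω; length ≈ 2.89 cm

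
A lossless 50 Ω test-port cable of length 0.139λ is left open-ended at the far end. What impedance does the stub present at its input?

βl = 2π × 0.139 = 50°
tan(βl) = 1.19
For an open-ended stub, Z_in = −jZ_0·cot(βl) = −jZ_0/tan(βl)

Z_in ≈ −j41.9 Ω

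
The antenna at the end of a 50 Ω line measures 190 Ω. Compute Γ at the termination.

Γ = 0.583

Γ = (Z_L − Z_0)/(Z_L + Z_0) = (190 − 50)/(190 + 50) = 140/240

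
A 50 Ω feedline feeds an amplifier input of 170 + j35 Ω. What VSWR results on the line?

Γ = (Z_L − Z_0)/(Z_L + Z_0) = (120 + j35)/(220 + j35)
|Γ| = 125/223 = 0.561
VSWR = (1 + |Γ|)/(1 − |Γ|) = 1.56/0.439

VSWR ≈ 3.56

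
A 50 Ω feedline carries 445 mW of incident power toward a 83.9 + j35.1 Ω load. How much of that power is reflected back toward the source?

|Γ| = |(33.9 + j35.1)/(133.9 + j35.1)| = 0.353
|Γ|² = 0.124
P_refl = |Γ|²·P_inc = 55.3 mW, P_del = (1 − |Γ|²)·P_inc = 390 mW

P_reflected ≈ 55.3 mW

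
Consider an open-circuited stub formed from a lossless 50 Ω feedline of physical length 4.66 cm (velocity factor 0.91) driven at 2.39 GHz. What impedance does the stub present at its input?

Z_in ≈ +j76.6 Ω

λ = v/f = 0.91·c / 2.39 GHz = 0.114 m
βl = 2π·l/λ = 2π × 0.408 = 147°
tan(βl) = -0.653
For an open-circuited stub, Z_in = −jZ_0·cot(βl) = −jZ_0/tan(βl)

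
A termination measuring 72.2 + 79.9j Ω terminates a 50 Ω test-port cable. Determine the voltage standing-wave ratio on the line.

Γ = (Z_L − Z_0)/(Z_L + Z_0) = (22.2 + j79.9)/(122.2 + j79.9)
|Γ| = 82.9/146 = 0.568
VSWR = (1 + |Γ|)/(1 − |Γ|) = 1.57/0.432

VSWR ≈ 3.63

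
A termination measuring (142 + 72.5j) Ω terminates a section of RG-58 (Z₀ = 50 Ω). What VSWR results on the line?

Γ = (Z_L − Z_0)/(Z_L + Z_0) = (92 + j72.5)/(192 + j72.5)
|Γ| = 117/205 = 0.571
VSWR = (1 + |Γ|)/(1 − |Γ|) = 1.57/0.429

VSWR ≈ 3.66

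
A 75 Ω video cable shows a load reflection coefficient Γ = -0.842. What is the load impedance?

Z_L ≈ 6.43 Ω

Z_L = Z_0·(1 + Γ)/(1 − Γ) = 75·(0.158)/(1.84)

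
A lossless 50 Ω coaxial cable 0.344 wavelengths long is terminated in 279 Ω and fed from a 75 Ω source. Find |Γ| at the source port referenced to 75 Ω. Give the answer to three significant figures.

βl = 2π × 0.344 = 124°
tan(βl) = -1.49
Z_in = Z_0·(Z_L + jZ_0·tanβl)/(Z_0 + jZ_L·tanβl) = 12.8 + j32 Ω
Γ_s = (Z_in − Z_s)/(Z_in + Z_s) = (-62.2 + j32)/(87.8 + j32), |Γ_s| = 0.748

|Γ| ≈ 0.748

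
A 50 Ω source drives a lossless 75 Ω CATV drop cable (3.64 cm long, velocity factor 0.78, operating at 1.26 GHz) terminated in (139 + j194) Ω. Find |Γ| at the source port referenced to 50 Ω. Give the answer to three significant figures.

|Γ| ≈ 0.69

λ = v/f = 0.78·c / 1.26 GHz = 0.186 m
βl = 2π·l/λ = 2π × 0.196 = 70.6°
tan(βl) = 2.83
Z_in = Z_0·(Z_L + jZ_0·tanβl)/(Z_0 + jZ_L·tanβl) = 18.6 − j48.8 Ω
Γ_s = (Z_in − Z_s)/(Z_in + Z_s) = (-31.4 − j48.8)/(68.6 − j48.8), |Γ_s| = 0.69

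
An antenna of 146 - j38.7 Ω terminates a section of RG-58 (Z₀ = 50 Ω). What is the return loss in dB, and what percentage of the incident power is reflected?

RL ≈ 5.71 dB; 26.8% of incident power reflected

Γ = (96 − j38.7)/(196 − j38.7), |Γ| = 0.518
RL = −20·log₁₀(0.518) = 5.71 dB
P_refl/P_inc = |Γ|² = 0.268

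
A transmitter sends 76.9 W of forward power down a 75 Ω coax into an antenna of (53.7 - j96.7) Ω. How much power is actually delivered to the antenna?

|Γ| = |(-21.3 − j96.7)/(128.7 − j96.7)| = 0.615
|Γ|² = 0.378
P_refl = |Γ|²·P_inc = 29.1 W, P_del = (1 − |Γ|²)·P_inc = 47.8 W

P_delivered ≈ 47.8 W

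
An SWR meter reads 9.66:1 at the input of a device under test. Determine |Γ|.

|Γ| ≈ 0.812

|Γ| = (S − 1)/(S + 1) = (9.66 − 1)/(9.66 + 1) = 8.66/10.7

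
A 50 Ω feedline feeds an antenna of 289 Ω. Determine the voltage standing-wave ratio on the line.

For a purely resistive load, VSWR = R_L/Z_0 or Z_0/R_L (whichever > 1) = 289/50

VSWR ≈ 5.78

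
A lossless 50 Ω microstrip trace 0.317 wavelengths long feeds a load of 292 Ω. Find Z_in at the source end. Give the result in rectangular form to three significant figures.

βl = 2π × 0.317 = 114°
tan(βl) = tan(114°) = -2.23
Z_in = Z_0·(Z_L + jZ_0·tanβl)/(Z_0 + jZ_L·tanβl)
     = 50·(292 − j112)/(50 − j652)

Z_in ≈ 10.2 + j21.6 Ω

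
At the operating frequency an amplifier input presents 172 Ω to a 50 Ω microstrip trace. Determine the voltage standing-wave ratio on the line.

VSWR ≈ 3.44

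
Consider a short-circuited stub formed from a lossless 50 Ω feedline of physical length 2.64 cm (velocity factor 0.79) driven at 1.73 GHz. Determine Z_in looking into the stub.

Z_in ≈ +j133 Ω

λ = v/f = 0.79·c / 1.73 GHz = 0.137 m
βl = 2π·l/λ = 2π × 0.193 = 69.4°
tan(βl) = 2.66
For a short-circuited stub, Z_in = jZ_0·tan(βl)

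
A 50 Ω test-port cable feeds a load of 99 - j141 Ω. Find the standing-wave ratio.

VSWR ≈ 6.34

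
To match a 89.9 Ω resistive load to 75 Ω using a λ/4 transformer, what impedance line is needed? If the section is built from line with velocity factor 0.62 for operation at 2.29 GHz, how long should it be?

Z_qwt = √(Z_0·R_L) = √(75 × 89.9) = √6742
λ = 0.62·c/f = 0.0812 m, so l = λ/4 = 0.0203 m

Z_qwt ≈ 82.1 Ω; length ≈ 2.03 cm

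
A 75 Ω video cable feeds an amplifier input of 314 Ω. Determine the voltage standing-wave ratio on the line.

VSWR ≈ 4.19

Γ = (314 − 75)/(314 + 75) = 0.614
VSWR = (1 + 0.614)/(1 − 0.614)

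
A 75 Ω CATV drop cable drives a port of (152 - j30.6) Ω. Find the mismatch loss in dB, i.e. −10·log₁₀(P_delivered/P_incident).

Γ = (77 − j30.6)/(227 − j30.6), |Γ| = 0.362
|Γ|² = 0.131, so P_del/P_inc = 1 − |Γ|² = 0.869
ML = −10·log₁₀(1 − |Γ|²)

mismatch loss ≈ 0.609 dB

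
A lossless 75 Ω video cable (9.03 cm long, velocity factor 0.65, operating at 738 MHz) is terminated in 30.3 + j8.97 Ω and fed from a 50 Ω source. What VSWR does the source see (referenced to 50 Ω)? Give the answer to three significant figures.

VSWR ≈ 2.94

λ = v/f = 0.65·c / 738 MHz = 0.264 m
βl = 2π·l/λ = 2π × 0.342 = 123°
tan(βl) = -1.54
Z_in = Z_0·(Z_L + jZ_0·tanβl)/(Z_0 + jZ_L·tanβl) = 57 − j59.9 Ω
Γ_s = (Z_in − Z_s)/(Z_in + Z_s) = (7.04 − j59.9)/(107 − j59.9), |Γ_s| = 0.492
VSWR = (1 + |Γ_s|)/(1 − |Γ_s|)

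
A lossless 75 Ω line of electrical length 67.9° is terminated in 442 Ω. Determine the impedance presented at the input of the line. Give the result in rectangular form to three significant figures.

tan(βl) = tan(67.9°) = 2.46
Z_in = Z_0·(Z_L + jZ_0·tanβl)/(Z_0 + jZ_L·tanβl)
     = 75·(442 + j185)/(75 + j1090)

Z_in ≈ 14.8 − j29.4 Ω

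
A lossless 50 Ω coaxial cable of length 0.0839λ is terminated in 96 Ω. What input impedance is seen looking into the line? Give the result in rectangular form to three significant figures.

Z_in ≈ 57.1 − j34.8 Ω

βl = 2π × 0.0839 = 30.2°
tan(βl) = tan(30.2°) = 0.582
Z_in = Z_0·(Z_L + jZ_0·tanβl)/(Z_0 + jZ_L·tanβl)
     = 50·(96 + j29.1)/(50 + j55.9)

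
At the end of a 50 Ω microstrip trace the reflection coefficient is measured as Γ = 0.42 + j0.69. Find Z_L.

Z_L = Z_0·(1 + Γ)/(1 − Γ) = 50·(1.42 + j0.69)/(0.58 − j0.69)

Z_L ≈ 21.4 + j84.9 Ω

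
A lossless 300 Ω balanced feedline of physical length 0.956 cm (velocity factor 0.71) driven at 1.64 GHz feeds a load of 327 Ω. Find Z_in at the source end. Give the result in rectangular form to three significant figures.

λ = v/f = 0.71·c / 1.64 GHz = 0.13 m
βl = 2π·l/λ = 2π × 0.0736 = 26.5°
tan(βl) = tan(26.5°) = 0.499
Z_in = Z_0·(Z_L + jZ_0·tanβl)/(Z_0 + jZ_L·tanβl)
     = 300·(327 + j150)/(300 + j163)

Z_in ≈ 315 − j21.7 Ω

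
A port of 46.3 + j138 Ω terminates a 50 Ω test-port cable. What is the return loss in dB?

RL ≈ 1.72 dB

Γ = (-3.7 + j138)/(96.3 + j138), |Γ| = 0.82
RL = −20·log₁₀|Γ| = −20·log₁₀(0.82)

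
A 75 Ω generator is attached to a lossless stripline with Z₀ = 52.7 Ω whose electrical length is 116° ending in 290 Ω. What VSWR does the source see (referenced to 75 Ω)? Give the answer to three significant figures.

tan(βl) = -2.05
Z_in = Z_0·(Z_L + jZ_0·tanβl)/(Z_0 + jZ_L·tanβl) = 11.8 + j24.7 Ω
Γ_s = (Z_in − Z_s)/(Z_in + Z_s) = (-63.2 + j24.7)/(86.8 + j24.7), |Γ_s| = 0.753
VSWR = (1 + |Γ_s|)/(1 − |Γ_s|)

VSWR ≈ 7.08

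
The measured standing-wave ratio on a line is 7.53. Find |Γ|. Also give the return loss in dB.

|Γ| = (S − 1)/(S + 1) = (7.53 − 1)/(7.53 + 1) = 6.53/8.53
RL = −20·log₁₀|Γ| = −20·log₁₀(0.766)

|Γ| ≈ 0.766; return loss ≈ 2.32 dB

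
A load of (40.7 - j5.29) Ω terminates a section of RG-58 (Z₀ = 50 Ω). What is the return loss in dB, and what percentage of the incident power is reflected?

RL ≈ 18.6 dB; 1.39% of incident power reflected

Γ = (-9.3 − j5.29)/(90.7 − j5.29), |Γ| = 0.118
RL = −20·log₁₀(0.118) = 18.6 dB
P_refl/P_inc = |Γ|² = 0.0139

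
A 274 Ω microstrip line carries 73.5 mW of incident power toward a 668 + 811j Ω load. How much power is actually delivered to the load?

|Γ| = |(394 + j811)/(942 + j811)| = 0.725
|Γ|² = 0.526
P_refl = |Γ|²·P_inc = 38.7 mW, P_del = (1 − |Γ|²)·P_inc = 34.8 mW

P_delivered ≈ 34.8 mW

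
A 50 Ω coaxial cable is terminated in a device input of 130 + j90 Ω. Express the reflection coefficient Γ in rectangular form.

Γ ≈ 0.556 + j0.222

Γ = (Z_L − Z_0)/(Z_L + Z_0) = (80 + j90)/(180 + j90)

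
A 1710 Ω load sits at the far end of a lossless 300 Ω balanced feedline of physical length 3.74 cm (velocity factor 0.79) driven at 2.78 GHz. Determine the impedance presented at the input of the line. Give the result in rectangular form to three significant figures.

Z_in ≈ 314 + j604 Ω

λ = v/f = 0.79·c / 2.78 GHz = 0.0853 m
βl = 2π·l/λ = 2π × 0.439 = 158°
tan(βl) = tan(158°) = -0.405
Z_in = Z_0·(Z_L + jZ_0·tanβl)/(Z_0 + jZ_L·tanβl)
     = 300·(1710 − j122)/(300 − j693)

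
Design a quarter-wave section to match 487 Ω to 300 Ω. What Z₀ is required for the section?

Z_qwt = √(Z_0·R_L) = √(300 × 487) = √146100

Z_qwt ≈ 382 Ω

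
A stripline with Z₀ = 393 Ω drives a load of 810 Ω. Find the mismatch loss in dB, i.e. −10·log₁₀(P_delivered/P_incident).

mismatch loss ≈ 0.556 dB

Γ = (810 − 393)/(810 + 393) = 0.347
|Γ|² = 0.12, so P_del/P_inc = 1 − |Γ|² = 0.88
ML = −10·log₁₀(1 − |Γ|²)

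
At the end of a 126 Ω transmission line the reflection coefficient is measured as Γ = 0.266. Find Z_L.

Z_L = Z_0·(1 + Γ)/(1 − Γ) = 126·(1.27)/(0.734)

Z_L ≈ 217 Ω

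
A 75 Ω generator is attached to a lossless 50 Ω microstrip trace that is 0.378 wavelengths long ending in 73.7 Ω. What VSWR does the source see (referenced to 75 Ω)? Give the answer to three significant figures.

VSWR ≈ 1.75

βl = 2π × 0.378 = 136°
tan(βl) = -0.963
Z_in = Z_0·(Z_L + jZ_0·tanβl)/(Z_0 + jZ_L·tanβl) = 47.1 + j18.7 Ω
Γ_s = (Z_in − Z_s)/(Z_in + Z_s) = (-27.9 + j18.7)/(122 + j18.7), |Γ_s| = 0.272
VSWR = (1 + |Γ_s|)/(1 − |Γ_s|)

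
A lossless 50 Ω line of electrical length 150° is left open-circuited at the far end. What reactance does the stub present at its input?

X_in ≈ 86.6 Ω (inductive)

tan(βl) = -0.577
For an open-circuited stub, Z_in = −jZ_0·cot(βl) = −jZ_0/tan(βl)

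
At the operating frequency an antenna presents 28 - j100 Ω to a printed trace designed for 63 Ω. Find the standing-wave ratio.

Γ = (Z_L − Z_0)/(Z_L + Z_0) = (-35 − j100)/(91 − j100)
|Γ| = 106/135 = 0.784
VSWR = (1 + |Γ|)/(1 − |Γ|) = 1.78/0.216

VSWR ≈ 8.24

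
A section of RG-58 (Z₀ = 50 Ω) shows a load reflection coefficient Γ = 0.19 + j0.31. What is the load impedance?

Z_L ≈ 57.7 + j41.2 Ω

Z_L = Z_0·(1 + Γ)/(1 − Γ) = 50·(1.19 + j0.31)/(0.81 − j0.31)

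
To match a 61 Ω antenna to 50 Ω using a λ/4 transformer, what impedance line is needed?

Z_qwt ≈ 55.2 Ω

Z_qwt = √(Z_0·R_L) = √(50 × 61) = √3050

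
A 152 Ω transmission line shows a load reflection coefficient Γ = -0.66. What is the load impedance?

Z_L = Z_0·(1 + Γ)/(1 − Γ) = 152·(0.34)/(1.66)

Z_L ≈ 31.1 Ω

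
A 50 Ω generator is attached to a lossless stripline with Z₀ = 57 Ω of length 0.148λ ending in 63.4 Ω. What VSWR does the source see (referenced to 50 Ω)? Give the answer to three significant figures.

VSWR ≈ 1.15

βl = 2π × 0.148 = 53.3°
tan(βl) = 1.34
Z_in = Z_0·(Z_L + jZ_0·tanβl)/(Z_0 + jZ_L·tanβl) = 55 − j5.62 Ω
Γ_s = (Z_in − Z_s)/(Z_in + Z_s) = (5.02 − j5.62)/(105 − j5.62), |Γ_s| = 0.0716
VSWR = (1 + |Γ_s|)/(1 − |Γ_s|)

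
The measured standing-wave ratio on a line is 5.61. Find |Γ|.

|Γ| ≈ 0.697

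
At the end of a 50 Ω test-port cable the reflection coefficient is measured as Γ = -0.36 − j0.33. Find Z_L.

Z_L = Z_0·(1 + Γ)/(1 − Γ) = 50·(0.64 − j0.33)/(1.36 + j0.33)

Z_L ≈ 19.4 − j16.8 Ω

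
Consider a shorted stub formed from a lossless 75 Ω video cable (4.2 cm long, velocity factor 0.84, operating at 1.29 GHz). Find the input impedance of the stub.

Z_in ≈ +j336 Ω

λ = v/f = 0.84·c / 1.29 GHz = 0.195 m
βl = 2π·l/λ = 2π × 0.215 = 77.4°
tan(βl) = 4.47
For a shorted stub, Z_in = jZ_0·tan(βl)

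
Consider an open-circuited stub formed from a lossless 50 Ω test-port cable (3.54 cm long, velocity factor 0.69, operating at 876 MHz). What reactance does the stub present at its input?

X_in ≈ -36.4 Ω (capacitive)

λ = v/f = 0.69·c / 876 MHz = 0.236 m
βl = 2π·l/λ = 2π × 0.15 = 53.9°
tan(βl) = 1.37
For an open-circuited stub, Z_in = −jZ_0·cot(βl) = −jZ_0/tan(βl)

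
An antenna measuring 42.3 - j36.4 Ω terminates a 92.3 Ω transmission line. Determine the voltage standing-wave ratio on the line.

Γ = (Z_L − Z_0)/(Z_L + Z_0) = (-50 − j36.4)/(134.6 − j36.4)
|Γ| = 61.8/139 = 0.444
VSWR = (1 + |Γ|)/(1 − |Γ|) = 1.44/0.556

VSWR ≈ 2.59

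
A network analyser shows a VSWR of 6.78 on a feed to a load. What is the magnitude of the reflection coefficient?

|Γ| = (S − 1)/(S + 1) = (6.78 − 1)/(6.78 + 1) = 5.78/7.78

|Γ| ≈ 0.743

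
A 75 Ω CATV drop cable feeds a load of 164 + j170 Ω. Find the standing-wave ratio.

Γ = (Z_L − Z_0)/(Z_L + Z_0) = (89 + j170)/(239 + j170)
|Γ| = 192/293 = 0.654
VSWR = (1 + |Γ|)/(1 − |Γ|) = 1.65/0.346

VSWR ≈ 4.78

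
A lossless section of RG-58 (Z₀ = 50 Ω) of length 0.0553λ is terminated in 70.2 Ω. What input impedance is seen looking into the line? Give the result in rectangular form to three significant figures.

βl = 2π × 0.0553 = 19.9°
tan(βl) = tan(19.9°) = 0.362
Z_in = Z_0·(Z_L + jZ_0·tanβl)/(Z_0 + jZ_L·tanβl)
     = 50·(70.2 + j18.1)/(50 + j25.4)

Z_in ≈ 63.1 − j14 Ω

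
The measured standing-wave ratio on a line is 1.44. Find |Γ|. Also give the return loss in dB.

|Γ| = (S − 1)/(S + 1) = (1.44 − 1)/(1.44 + 1) = 0.44/2.44
RL = −20·log₁₀|Γ| = −20·log₁₀(0.18)

|Γ| ≈ 0.18; return loss ≈ 14.9 dB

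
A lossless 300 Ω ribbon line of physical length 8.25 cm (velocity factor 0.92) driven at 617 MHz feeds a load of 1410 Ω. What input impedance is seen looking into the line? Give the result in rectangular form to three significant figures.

Z_in ≈ 75.4 − j124 Ω

λ = v/f = 0.92·c / 617 MHz = 0.447 m
βl = 2π·l/λ = 2π × 0.184 = 66.4°
tan(βl) = tan(66.4°) = 2.29
Z_in = Z_0·(Z_L + jZ_0·tanβl)/(Z_0 + jZ_L·tanβl)
     = 300·(1410 + j686)/(300 + j3230)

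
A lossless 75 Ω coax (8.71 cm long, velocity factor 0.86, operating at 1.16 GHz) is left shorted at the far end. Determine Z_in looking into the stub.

λ = v/f = 0.86·c / 1.16 GHz = 0.222 m
βl = 2π·l/λ = 2π × 0.392 = 141°
tan(βl) = -0.81
For a shorted stub, Z_in = jZ_0·tan(βl)

Z_in ≈ −j60.8 Ω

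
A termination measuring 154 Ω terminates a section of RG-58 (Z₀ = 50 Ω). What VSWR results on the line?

Γ = (154 − 50)/(154 + 50) = 0.51
VSWR = (1 + 0.51)/(1 − 0.51)

VSWR ≈ 3.08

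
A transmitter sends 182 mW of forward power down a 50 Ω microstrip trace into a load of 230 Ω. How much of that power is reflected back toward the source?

P_reflected ≈ 75.2 mW

Γ = (230 − 50)/(230 + 50) = 0.643
|Γ|² = 0.413
P_refl = |Γ|²·P_inc = 75.2 mW, P_del = (1 − |Γ|²)·P_inc = 107 mW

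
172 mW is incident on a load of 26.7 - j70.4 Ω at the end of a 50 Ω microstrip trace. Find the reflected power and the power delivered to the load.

P_reflected ≈ 87.3 mW; P_delivered ≈ 84.7 mW

|Γ| = |(-23.3 − j70.4)/(76.7 − j70.4)| = 0.712
|Γ|² = 0.507
P_refl = |Γ|²·P_inc = 87.3 mW, P_del = (1 − |Γ|²)·P_inc = 84.7 mW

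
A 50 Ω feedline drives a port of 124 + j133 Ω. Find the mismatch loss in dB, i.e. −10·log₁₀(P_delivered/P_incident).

Γ = (74 + j133)/(174 + j133), |Γ| = 0.695
|Γ|² = 0.483, so P_del/P_inc = 1 − |Γ|² = 0.517
ML = −10·log₁₀(1 − |Γ|²)

mismatch loss ≈ 2.86 dB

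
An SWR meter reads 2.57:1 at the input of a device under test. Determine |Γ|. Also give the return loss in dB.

|Γ| ≈ 0.44; return loss ≈ 7.14 dB

|Γ| = (S − 1)/(S + 1) = (2.57 − 1)/(2.57 + 1) = 1.57/3.57
RL = −20·log₁₀|Γ| = −20·log₁₀(0.44)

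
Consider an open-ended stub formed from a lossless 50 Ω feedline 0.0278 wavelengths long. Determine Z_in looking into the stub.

Z_in ≈ −j283 Ω

βl = 2π × 0.0278 = 10°
tan(βl) = 0.176
For an open-ended stub, Z_in = −jZ_0·cot(βl) = −jZ_0/tan(βl)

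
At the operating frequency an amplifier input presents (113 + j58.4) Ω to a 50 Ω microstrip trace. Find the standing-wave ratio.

VSWR ≈ 2.97

Γ = (Z_L − Z_0)/(Z_L + Z_0) = (63 + j58.4)/(163 + j58.4)
|Γ| = 85.9/173 = 0.496
VSWR = (1 + |Γ|)/(1 − |Γ|) = 1.5/0.504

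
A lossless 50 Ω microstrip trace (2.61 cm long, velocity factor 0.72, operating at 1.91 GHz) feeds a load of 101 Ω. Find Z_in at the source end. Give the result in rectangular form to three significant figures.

Z_in ≈ 25 − j4.56 Ω

λ = v/f = 0.72·c / 1.91 GHz = 0.113 m
βl = 2π·l/λ = 2π × 0.231 = 83.1°
tan(βl) = tan(83.1°) = 8.25
Z_in = Z_0·(Z_L + jZ_0·tanβl)/(Z_0 + jZ_L·tanβl)
     = 50·(101 + j412)/(50 + j833)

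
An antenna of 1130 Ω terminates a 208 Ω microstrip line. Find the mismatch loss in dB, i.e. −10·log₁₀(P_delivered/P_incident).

mismatch loss ≈ 2.8 dB

Γ = (1130 − 208)/(1130 + 208) = 0.689
|Γ|² = 0.475, so P_del/P_inc = 1 − |Γ|² = 0.525
ML = −10·log₁₀(1 − |Γ|²)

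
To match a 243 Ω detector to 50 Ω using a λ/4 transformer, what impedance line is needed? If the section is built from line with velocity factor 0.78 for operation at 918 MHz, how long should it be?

Z_qwt = √(Z_0·R_L) = √(50 × 243) = √12150
λ = 0.78·c/f = 0.255 m, so l = λ/4 = 0.0637 m

Z_qwt ≈ 110 Ω; length ≈ 6.37 cm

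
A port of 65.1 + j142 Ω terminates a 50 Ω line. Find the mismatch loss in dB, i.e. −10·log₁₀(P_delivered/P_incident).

Γ = (15.1 + j142)/(115.1 + j142), |Γ| = 0.781
|Γ|² = 0.61, so P_del/P_inc = 1 − |Γ|² = 0.39
ML = −10·log₁₀(1 − |Γ|²)

mismatch loss ≈ 4.09 dB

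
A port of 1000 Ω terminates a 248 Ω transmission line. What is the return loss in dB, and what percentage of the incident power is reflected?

RL ≈ 4.4 dB; 36.3% of incident power reflected

Γ = (1000 − 248)/(1000 + 248) = 0.603
RL = −20·log₁₀(0.603) = 4.4 dB
P_refl/P_inc = |Γ|² = 0.363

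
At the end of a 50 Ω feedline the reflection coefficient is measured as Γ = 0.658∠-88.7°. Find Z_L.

Z_L = Z_0·(1 + Γ)/(1 − Γ) = 50·(1.01 − j0.658)/(0.985 + j0.658)

Z_L ≈ 20.2 − j46.9 Ω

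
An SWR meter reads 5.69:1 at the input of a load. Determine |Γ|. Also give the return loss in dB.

|Γ| ≈ 0.701; return loss ≈ 3.09 dB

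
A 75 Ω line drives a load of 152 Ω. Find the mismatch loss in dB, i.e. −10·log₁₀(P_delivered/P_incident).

Γ = (152 − 75)/(152 + 75) = 0.339
|Γ|² = 0.115, so P_del/P_inc = 1 − |Γ|² = 0.885
ML = −10·log₁₀(1 − |Γ|²)

mismatch loss ≈ 0.531 dB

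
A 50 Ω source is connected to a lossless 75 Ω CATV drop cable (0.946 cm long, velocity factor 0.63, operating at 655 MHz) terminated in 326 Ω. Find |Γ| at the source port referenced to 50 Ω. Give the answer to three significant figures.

λ = v/f = 0.63·c / 655 MHz = 0.289 m
βl = 2π·l/λ = 2π × 0.0328 = 11.8°
tan(βl) = 0.209
Z_in = Z_0·(Z_L + jZ_0·tanβl)/(Z_0 + jZ_L·tanβl) = 186 − j154 Ω
Γ_s = (Z_in − Z_s)/(Z_in + Z_s) = (136 − j154)/(236 − j154), |Γ_s| = 0.729

|Γ| ≈ 0.729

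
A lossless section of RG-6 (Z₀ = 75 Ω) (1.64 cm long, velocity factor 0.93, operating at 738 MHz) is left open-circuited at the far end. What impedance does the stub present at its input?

Z_in ≈ −j268 Ω

λ = v/f = 0.93·c / 738 MHz = 0.378 m
βl = 2π·l/λ = 2π × 0.0434 = 15.6°
tan(βl) = 0.28
For an open-circuited stub, Z_in = −jZ_0·cot(βl) = −jZ_0/tan(βl)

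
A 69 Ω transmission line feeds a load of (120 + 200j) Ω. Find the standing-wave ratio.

Γ = (Z_L − Z_0)/(Z_L + Z_0) = (51 + j200)/(189 + j200)
|Γ| = 206/275 = 0.75
VSWR = (1 + |Γ|)/(1 − |Γ|) = 1.75/0.25

VSWR ≈ 7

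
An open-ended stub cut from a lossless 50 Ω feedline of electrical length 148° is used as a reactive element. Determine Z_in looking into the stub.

Z_in ≈ +j80 Ω

tan(βl) = -0.625
For an open-ended stub, Z_in = −jZ_0·cot(βl) = −jZ_0/tan(βl)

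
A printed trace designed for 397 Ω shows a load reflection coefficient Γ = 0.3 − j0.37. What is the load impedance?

Z_L = Z_0·(1 + Γ)/(1 − Γ) = 397·(1.3 − j0.37)/(0.7 + j0.37)

Z_L ≈ 490 − j469 Ω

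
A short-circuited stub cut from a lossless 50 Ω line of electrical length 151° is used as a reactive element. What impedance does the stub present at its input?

tan(βl) = -0.554
For a short-circuited stub, Z_in = jZ_0·tan(βl)

Z_in ≈ −j27.7 Ω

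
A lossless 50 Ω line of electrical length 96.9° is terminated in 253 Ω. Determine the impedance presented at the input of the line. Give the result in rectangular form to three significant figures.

Z_in ≈ 10 + j5.81 Ω

tan(βl) = tan(96.9°) = -8.26
Z_in = Z_0·(Z_L + jZ_0·tanβl)/(Z_0 + jZ_L·tanβl)
     = 50·(253 − j413)/(50 − j2090)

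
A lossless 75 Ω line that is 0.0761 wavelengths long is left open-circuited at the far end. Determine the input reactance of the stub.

βl = 2π × 0.0761 = 27.4°
tan(βl) = 0.518
For an open-circuited stub, Z_in = −jZ_0·cot(βl) = −jZ_0/tan(βl)

X_in ≈ -145 Ω (capacitive)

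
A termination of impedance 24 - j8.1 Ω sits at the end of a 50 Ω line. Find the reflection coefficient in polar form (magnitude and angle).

Γ ≈ 0.366 ∠ -156°

Γ = (Z_L − Z_0)/(Z_L + Z_0) = (-26 − j8.1)/(74 − j8.1)
|Γ| = 27.2/74.4 = 0.366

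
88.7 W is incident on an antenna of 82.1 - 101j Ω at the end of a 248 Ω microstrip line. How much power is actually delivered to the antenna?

P_delivered ≈ 60.6 W

|Γ| = |(-165.9 − j101)/(330.1 − j101)| = 0.563
|Γ|² = 0.317
P_refl = |Γ|²·P_inc = 28.1 W, P_del = (1 − |Γ|²)·P_inc = 60.6 W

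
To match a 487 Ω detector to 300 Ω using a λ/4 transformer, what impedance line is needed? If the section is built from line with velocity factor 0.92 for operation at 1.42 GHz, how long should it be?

Z_qwt = √(Z_0·R_L) = √(300 × 487) = √146100
λ = 0.92·c/f = 0.194 m, so l = λ/4 = 0.0486 m

Z_qwt ≈ 382 Ω; length ≈ 4.86 cm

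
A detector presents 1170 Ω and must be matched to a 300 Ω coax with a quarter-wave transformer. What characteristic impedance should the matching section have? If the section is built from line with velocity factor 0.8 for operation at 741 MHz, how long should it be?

Z_qwt = √(Z_0·R_L) = √(300 × 1170) = √351000
λ = 0.8·c/f = 0.324 m, so l = λ/4 = 0.081 m

Z_qwt ≈ 592 Ω; length ≈ 8.1 cm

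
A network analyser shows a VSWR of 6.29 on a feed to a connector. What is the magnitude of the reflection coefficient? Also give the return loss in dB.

|Γ| ≈ 0.726; return loss ≈ 2.79 dB

|Γ| = (S − 1)/(S + 1) = (6.29 − 1)/(6.29 + 1) = 5.29/7.29
RL = −20·log₁₀|Γ| = −20·log₁₀(0.726)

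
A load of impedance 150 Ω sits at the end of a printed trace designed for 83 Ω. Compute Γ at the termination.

Γ = (Z_L − Z_0)/(Z_L + Z_0) = (150 − 83)/(150 + 83) = 67/233

Γ = 0.288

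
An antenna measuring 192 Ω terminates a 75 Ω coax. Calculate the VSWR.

VSWR ≈ 2.56

Γ = (192 − 75)/(192 + 75) = 0.438
VSWR = (1 + 0.438)/(1 − 0.438)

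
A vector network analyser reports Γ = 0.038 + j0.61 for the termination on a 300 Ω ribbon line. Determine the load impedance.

Z_L ≈ 145 + j282 Ω

Z_L = Z_0·(1 + Γ)/(1 − Γ) = 300·(1.04 + j0.61)/(0.962 − j0.61)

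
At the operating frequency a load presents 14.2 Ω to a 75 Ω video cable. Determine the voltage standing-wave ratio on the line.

VSWR ≈ 5.28

Γ = (14.2 − 75)/(14.2 + 75) = -0.682
VSWR = (1 + 0.682)/(1 − 0.682)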